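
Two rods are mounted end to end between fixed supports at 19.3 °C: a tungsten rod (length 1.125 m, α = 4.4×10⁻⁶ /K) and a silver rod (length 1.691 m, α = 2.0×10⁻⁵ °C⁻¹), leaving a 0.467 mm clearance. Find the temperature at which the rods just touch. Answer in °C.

T = 31.3 °C

α₁L₁ = 4.950×10⁻⁶ m/K, α₂L₂ = 3.382×10⁻⁵ m/K → total 3.877×10⁻⁵ m/K
ΔT = g/(α₁L₁+α₂L₂) = 4.67×10⁻⁴ / 3.877×10⁻⁵ = 12.045 K
T = 19.3 + 12.045 = 31.345 °C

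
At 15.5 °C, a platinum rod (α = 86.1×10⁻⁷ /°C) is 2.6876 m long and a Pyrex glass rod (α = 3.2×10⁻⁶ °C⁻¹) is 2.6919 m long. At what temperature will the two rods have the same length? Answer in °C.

T = 311.5 °C

Equal length when α₁L₁ΔT − α₂L₂ΔT = L₂ − L₁ = 4.30×10⁻³ m
α₁L₁ = 2.3140236×10⁻⁵, α₂L₂ = 8.61408×10⁻⁶ → Δ(αL) = 1.4526156×10⁻⁵ m/K
ΔT = 4.30×10⁻³ / 1.4526156×10⁻⁵ = 296.018 K, so T = 15.5 + 296.018 = 311.518 °C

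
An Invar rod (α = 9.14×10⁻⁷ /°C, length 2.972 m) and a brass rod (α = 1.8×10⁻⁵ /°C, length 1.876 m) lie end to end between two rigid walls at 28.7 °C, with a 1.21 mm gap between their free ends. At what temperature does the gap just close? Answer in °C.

α₁L₁ = 2.716408×10⁻⁶ m/K, α₂L₂ = 3.3768×10⁻⁵ m/K → total 3.6484408×10⁻⁵ m/K
ΔT = g/(α₁L₁+α₂L₂) = 1.21×10⁻³ / 3.6484408×10⁻⁵ = 33.165 K
T = 28.7 + 33.165 = 61.865 °C

T = 61.9 °C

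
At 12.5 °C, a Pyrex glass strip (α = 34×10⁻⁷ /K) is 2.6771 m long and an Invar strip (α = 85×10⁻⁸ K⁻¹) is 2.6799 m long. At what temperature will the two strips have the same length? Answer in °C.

L₁(1 + α₁ΔT) = L₂(1 + α₂ΔT) ⇒ ΔT = (L₂ − L₁)/(α₁L₁ − α₂L₂)
L₂ − L₁ = 2.6799 − 2.6771 = 2.80×10⁻³ m
α₁L₁ − α₂L₂ = 34×10⁻⁷×2.6771 − 85×10⁻⁸×2.6799 = 6.824225×10⁻⁶ m/K
ΔT = 2.80×10⁻³ / 6.824225×10⁻⁶ = 410.303 K
T = 12.5 + 410.303 = 422.803 °C

T = 422.8 °C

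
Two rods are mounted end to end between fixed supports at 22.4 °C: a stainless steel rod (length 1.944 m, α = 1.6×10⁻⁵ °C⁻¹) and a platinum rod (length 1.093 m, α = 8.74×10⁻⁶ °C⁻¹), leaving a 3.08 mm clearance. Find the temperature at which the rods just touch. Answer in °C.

T = 98.2 °C

α₁L₁ = 3.1104×10⁻⁵ m/K, α₂L₂ = 9.55282×10⁻⁶ m/K → total 4.065682×10⁻⁵ m/K
ΔT = g/(α₁L₁+α₂L₂) = 3.08×10⁻³ / 4.065682×10⁻⁵ = 75.756 K
T = 22.4 + 75.756 = 98.156 °C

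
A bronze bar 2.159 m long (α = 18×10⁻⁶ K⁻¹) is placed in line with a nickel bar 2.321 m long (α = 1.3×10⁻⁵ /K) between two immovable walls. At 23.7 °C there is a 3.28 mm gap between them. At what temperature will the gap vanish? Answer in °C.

α₁L₁ = 3.8862×10⁻⁵ m/K, α₂L₂ = 3.0173×10⁻⁵ m/K → total 6.9035×10⁻⁵ m/K
ΔT = g/(α₁L₁+α₂L₂) = 3.28×10⁻³ / 6.9035×10⁻⁵ = 47.512 K
T = 23.7 + 47.512 = 71.212 °C

T = 71.2 °C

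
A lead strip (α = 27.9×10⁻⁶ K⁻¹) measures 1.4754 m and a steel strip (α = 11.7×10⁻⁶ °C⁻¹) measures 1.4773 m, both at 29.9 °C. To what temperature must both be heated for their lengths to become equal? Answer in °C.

T = 109.5 °C

Equal length when α₁L₁ΔT − α₂L₂ΔT = L₂ − L₁ = 1.90×10⁻³ m
α₁L₁ = 4.116366×10⁻⁵, α₂L₂ = 1.728441×10⁻⁵ → Δ(αL) = 2.387925×10⁻⁵ m/K
ΔT = 1.90×10⁻³ / 2.387925×10⁻⁵ = 79.567 K, so T = 29.9 + 79.567 = 109.467 °C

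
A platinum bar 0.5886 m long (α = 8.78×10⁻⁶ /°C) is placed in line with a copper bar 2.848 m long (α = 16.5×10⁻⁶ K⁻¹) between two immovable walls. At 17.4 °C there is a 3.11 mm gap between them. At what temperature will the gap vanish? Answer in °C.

T = 77.0 °C

Gap closes when ΔL₁ + ΔL₂ = 3.11 mm = 3.11×10⁻³ m
(α₁L₁ + α₂L₂)ΔT = g
α₁L₁ + α₂L₂ = 8.78×10⁻⁶×0.5886 + 16.5×10⁻⁶×2.848 = 5.2159908×10⁻⁵ m/K
ΔT = 3.11×10⁻³ / 5.2159908×10⁻⁵ = 59.624 K
T = 17.4 + 59.624 = 77.024 °C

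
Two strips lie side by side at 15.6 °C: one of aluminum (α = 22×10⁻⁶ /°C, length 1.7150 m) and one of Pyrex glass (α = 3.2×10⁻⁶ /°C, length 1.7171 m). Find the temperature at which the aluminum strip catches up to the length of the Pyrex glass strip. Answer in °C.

L₁(1 + α₁ΔT) = L₂(1 + α₂ΔT) ⇒ ΔT = (L₂ − L₁)/(α₁L₁ − α₂L₂)
L₂ − L₁ = 1.7171 − 1.7150 = 2.10×10⁻³ m
α₁L₁ − α₂L₂ = 22×10⁻⁶×1.7150 − 3.2×10⁻⁶×1.7171 = 3.223528×10⁻⁵ m/K
ΔT = 2.10×10⁻³ / 3.223528×10⁻⁵ = 65.1460 K
T = 15.6 + 65.1460 = 80.7460 °C

T = 80.75 °C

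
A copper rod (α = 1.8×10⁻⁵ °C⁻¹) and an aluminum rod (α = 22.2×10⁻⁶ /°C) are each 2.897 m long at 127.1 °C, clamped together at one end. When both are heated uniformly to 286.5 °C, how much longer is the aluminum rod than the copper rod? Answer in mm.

ΔT = 159.4 K
copper: ΔL = 1.8×10⁻⁵ × 2.897 m × 159.4 = 8.3121×10⁻³ m = 8.3121 mm
aluminum: ΔL = 22.2×10⁻⁶ × 2.897 m × 159.4 = 1.0252×10⁻² m = 10.252 mm
difference = 10.252 − 8.3121 = 1.9399 mm

1.94 mm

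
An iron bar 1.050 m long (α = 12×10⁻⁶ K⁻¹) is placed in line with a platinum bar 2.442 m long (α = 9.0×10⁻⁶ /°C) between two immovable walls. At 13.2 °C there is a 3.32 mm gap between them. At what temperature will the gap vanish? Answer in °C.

α₁L₁ = 1.260×10⁻⁵ m/K, α₂L₂ = 2.1978×10⁻⁵ m/K → total 3.4578×10⁻⁵ m/K
ΔT = g/(α₁L₁+α₂L₂) = 3.32×10⁻³ / 3.4578×10⁻⁵ = 96.01 K
T = 13.2 + 96.01 = 109.21 °C

T = 109 °C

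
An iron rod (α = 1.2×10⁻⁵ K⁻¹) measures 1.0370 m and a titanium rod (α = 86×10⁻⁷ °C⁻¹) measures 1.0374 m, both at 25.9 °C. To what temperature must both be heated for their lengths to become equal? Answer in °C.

T = 139.5 °C

L₁(1 + α₁ΔT) = L₂(1 + α₂ΔT) ⇒ ΔT = (L₂ − L₁)/(α₁L₁ − α₂L₂)
L₂ − L₁ = 1.0374 − 1.0370 = 4.00×10⁻⁴ m
α₁L₁ − α₂L₂ = 1.2×10⁻⁵×1.0370 − 86×10⁻⁷×1.0374 = 3.52236×10⁻⁶ m/K
ΔT = 4.00×10⁻⁴ / 3.52236×10⁻⁶ = 113.560 K
T = 25.9 + 113.560 = 139.460 °C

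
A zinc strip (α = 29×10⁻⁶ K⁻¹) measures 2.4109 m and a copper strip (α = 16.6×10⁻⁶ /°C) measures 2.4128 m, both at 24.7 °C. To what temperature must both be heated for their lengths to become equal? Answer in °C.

T = 88.32 °C

L₁(1 + α₁ΔT) = L₂(1 + α₂ΔT) ⇒ ΔT = (L₂ − L₁)/(α₁L₁ − α₂L₂)
L₂ − L₁ = 2.4128 − 2.4109 = 1.90×10⁻³ m
α₁L₁ − α₂L₂ = 29×10⁻⁶×2.4109 − 16.6×10⁻⁶×2.4128 = 2.986362×10⁻⁵ m/K
ΔT = 1.90×10⁻³ / 2.986362×10⁻⁵ = 63.6226 K
T = 24.7 + 63.6226 = 88.3226 °C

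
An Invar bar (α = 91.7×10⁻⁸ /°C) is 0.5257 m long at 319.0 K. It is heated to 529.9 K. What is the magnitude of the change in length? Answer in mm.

|ΔT| = |529.9 − 319.0| = 210.9 K
ΔL = αL₀ΔT = (91.7×10⁻⁸)(0.5257)(210.9) = 1.02×10⁻⁴ m

ΔL = 0.102 mm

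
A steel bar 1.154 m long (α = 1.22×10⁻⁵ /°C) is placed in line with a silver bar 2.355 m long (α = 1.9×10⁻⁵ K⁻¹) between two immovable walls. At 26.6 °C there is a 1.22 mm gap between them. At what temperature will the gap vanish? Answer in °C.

α₁L₁ = 1.40788×10⁻⁵ m/K, α₂L₂ = 4.4745×10⁻⁵ m/K → total 5.88238×10⁻⁵ m/K
ΔT = g/(α₁L₁+α₂L₂) = 1.22×10⁻³ / 5.88238×10⁻⁵ = 20.740 K
T = 26.6 + 20.740 = 47.340 °C

T = 47.3 °C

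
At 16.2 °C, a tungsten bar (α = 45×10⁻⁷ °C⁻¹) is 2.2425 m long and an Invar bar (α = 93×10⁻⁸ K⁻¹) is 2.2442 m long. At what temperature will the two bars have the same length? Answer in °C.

Equal length when α₁L₁ΔT − α₂L₂ΔT = L₂ − L₁ = 1.70×10⁻³ m
α₁L₁ = 1.009125×10⁻⁵, α₂L₂ = 2.087106×10⁻⁶ → Δ(αL) = 8.004144×10⁻⁶ m/K
ΔT = 1.70×10⁻³ / 8.004144×10⁻⁶ = 212.390 K, so T = 16.2 + 212.390 = 228.590 °C

T = 228.6 °C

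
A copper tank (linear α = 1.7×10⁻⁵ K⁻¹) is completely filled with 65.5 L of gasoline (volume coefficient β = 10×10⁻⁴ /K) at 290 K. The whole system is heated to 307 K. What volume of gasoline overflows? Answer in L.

The tank also expands: β_container ≈ 3α = 5.1×10⁻⁵ /K
Net overflow = V₀(β_liq − 3α_cont)ΔT
β − 3α = 1.00×10⁻³ − 5.1×10⁻⁵ = 9.49×10⁻⁴ /K; ΔT = 17 K
ΔV = 65.5 × 9.49×10⁻⁴ × 17 = 1.06 L

1.06 L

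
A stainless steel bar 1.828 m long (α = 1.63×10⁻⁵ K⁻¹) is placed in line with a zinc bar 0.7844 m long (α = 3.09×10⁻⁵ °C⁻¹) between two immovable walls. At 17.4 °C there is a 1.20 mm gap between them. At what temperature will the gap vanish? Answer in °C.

Gap closes when ΔL₁ + ΔL₂ = 1.20 mm = 1.20×10⁻³ m
(α₁L₁ + α₂L₂)ΔT = g
α₁L₁ + α₂L₂ = 1.63×10⁻⁵×1.828 + 3.09×10⁻⁵×0.7844 = 5.403436×10⁻⁵ m/K
ΔT = 1.20×10⁻³ / 5.403436×10⁻⁵ = 22.208 K
T = 17.4 + 22.208 = 39.608 °C

T = 39.6 °C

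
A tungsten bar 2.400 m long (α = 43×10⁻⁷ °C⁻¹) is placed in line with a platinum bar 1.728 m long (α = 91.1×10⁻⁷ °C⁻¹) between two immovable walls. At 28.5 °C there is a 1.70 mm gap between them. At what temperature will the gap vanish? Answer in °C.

α₁L₁ = 1.032×10⁻⁵ m/K, α₂L₂ = 1.574208×10⁻⁵ m/K → total 2.606208×10⁻⁵ m/K
ΔT = g/(α₁L₁+α₂L₂) = 1.70×10⁻³ / 2.606208×10⁻⁵ = 65.229 K
T = 28.5 + 65.229 = 93.729 °C

T = 93.7 °C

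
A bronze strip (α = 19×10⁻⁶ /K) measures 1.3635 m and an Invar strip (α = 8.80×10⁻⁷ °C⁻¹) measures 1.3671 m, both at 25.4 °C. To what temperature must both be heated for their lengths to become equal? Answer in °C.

Equal length when α₁L₁ΔT − α₂L₂ΔT = L₂ − L₁ = 3.60×10⁻³ m
α₁L₁ = 2.59065×10⁻⁵, α₂L₂ = 1.203048×10⁻⁶ → Δ(αL) = 2.4703452×10⁻⁵ m/K
ΔT = 3.60×10⁻³ / 2.4703452×10⁻⁵ = 145.729 K, so T = 25.4 + 145.729 = 171.129 °C

T = 171.1 °C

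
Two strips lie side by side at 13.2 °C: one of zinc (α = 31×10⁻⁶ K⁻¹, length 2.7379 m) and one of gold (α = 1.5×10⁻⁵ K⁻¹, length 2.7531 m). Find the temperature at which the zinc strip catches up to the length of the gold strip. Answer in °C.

Equal length when α₁L₁ΔT − α₂L₂ΔT = L₂ − L₁ = 1.52×10⁻² m
α₁L₁ = 8.48749×10⁻⁵, α₂L₂ = 4.12965×10⁻⁵ → Δ(αL) = 4.35784×10⁻⁵ m/K
ΔT = 1.52×10⁻² / 4.35784×10⁻⁵ = 348.797 K, so T = 13.2 + 348.797 = 361.997 °C

T = 362.0 °C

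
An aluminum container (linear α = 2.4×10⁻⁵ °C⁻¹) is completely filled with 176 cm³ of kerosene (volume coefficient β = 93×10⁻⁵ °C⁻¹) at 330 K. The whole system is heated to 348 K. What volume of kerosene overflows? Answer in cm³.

2.72 cm³

The container also expands: β_container ≈ 3α = 7.2×10⁻⁵ /K
Net overflow = V₀(β_liq − 3α_cont)ΔT
β − 3α = 9.30×10⁻⁴ − 7.2×10⁻⁵ = 8.58×10⁻⁴ /K; ΔT = 18 K
ΔV = 176 × 8.58×10⁻⁴ × 18 = 2.72 cm³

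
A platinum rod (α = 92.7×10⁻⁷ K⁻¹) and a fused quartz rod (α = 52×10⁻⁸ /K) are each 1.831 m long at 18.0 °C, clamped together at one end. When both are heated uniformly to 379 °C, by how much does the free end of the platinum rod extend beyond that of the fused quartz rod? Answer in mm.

ΔT = 361.0 K
platinum: ΔL = 92.7×10⁻⁷ × 1.831 m × 361.0 = 6.1274×10⁻³ m = 6.1274 mm
fused quartz: ΔL = 52×10⁻⁸ × 1.831 m × 361.0 = 3.4372×10⁻⁴ m = 0.34372 mm
difference = 6.1274 − 0.34372 = 5.78368 mm

5.78 mm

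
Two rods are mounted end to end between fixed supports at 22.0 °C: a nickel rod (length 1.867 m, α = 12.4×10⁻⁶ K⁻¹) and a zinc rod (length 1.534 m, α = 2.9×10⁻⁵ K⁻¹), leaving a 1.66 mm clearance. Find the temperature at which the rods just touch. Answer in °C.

T = 46.5 °C

α₁L₁ = 2.31508×10⁻⁵ m/K, α₂L₂ = 4.4486×10⁻⁵ m/K → total 6.76368×10⁻⁵ m/K
ΔT = g/(α₁L₁+α₂L₂) = 1.66×10⁻³ / 6.76368×10⁻⁵ = 24.543 K
T = 22.0 + 24.543 = 46.543 °C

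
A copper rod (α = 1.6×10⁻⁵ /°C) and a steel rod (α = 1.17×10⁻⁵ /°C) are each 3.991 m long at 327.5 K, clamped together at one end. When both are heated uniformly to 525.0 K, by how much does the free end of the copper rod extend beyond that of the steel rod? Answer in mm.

ΔT = 197.5 K
copper: ΔL = 1.6×10⁻⁵ × 3.991 m × 197.5 = 1.2612×10⁻² m = 12.612 mm
steel: ΔL = 1.17×10⁻⁵ × 3.991 m × 197.5 = 9.2222×10⁻³ m = 9.2222 mm
difference = 12.612 − 9.2222 = 3.3898 mm

3.39 mm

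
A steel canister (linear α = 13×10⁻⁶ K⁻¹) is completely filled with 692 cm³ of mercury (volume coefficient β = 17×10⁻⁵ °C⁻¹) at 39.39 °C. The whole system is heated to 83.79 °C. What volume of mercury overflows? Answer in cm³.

The canister also expands: β_container ≈ 3α = 3.9×10⁻⁵ /K
Net overflow = V₀(β_liq − 3α_cont)ΔT
β − 3α = 1.70×10⁻⁴ − 3.9×10⁻⁵ = 1.31×10⁻⁴ /K; ΔT = 44.40 K
ΔV = 692 × 1.31×10⁻⁴ × 44.40 = 4.02 cm³

4.02 cm³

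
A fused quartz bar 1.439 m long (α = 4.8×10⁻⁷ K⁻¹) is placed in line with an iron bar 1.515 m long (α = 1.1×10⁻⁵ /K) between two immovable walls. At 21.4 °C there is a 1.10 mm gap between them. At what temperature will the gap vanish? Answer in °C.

T = 84.8 °C

Gap closes when ΔL₁ + ΔL₂ = 1.10 mm = 1.10×10⁻³ m
(α₁L₁ + α₂L₂)ΔT = g
α₁L₁ + α₂L₂ = 4.8×10⁻⁷×1.439 + 1.1×10⁻⁵×1.515 = 1.735572×10⁻⁵ m/K
ΔT = 1.10×10⁻³ / 1.735572×10⁻⁵ = 63.380 K
T = 21.4 + 63.380 = 84.780 °C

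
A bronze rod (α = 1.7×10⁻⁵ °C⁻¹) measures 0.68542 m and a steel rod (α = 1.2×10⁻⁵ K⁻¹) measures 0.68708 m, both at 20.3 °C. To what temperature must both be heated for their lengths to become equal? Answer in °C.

Equal length when α₁L₁ΔT − α₂L₂ΔT = L₂ − L₁ = 1.66×10⁻³ m
α₁L₁ = 1.165214×10⁻⁵, α₂L₂ = 8.24496×10⁻⁶ → Δ(αL) = 3.40718×10⁻⁶ m/K
ΔT = 1.66×10⁻³ / 3.40718×10⁻⁶ = 487.206 K, so T = 20.3 + 487.206 = 507.506 °C

T = 507.5 °C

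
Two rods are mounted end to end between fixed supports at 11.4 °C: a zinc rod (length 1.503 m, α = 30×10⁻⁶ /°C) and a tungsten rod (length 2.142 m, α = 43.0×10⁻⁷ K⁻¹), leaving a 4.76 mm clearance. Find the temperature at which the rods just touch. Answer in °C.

T = 99.1 °C

α₁L₁ = 4.509×10⁻⁵ m/K, α₂L₂ = 9.2106×10⁻⁶ m/K → total 5.43006×10⁻⁵ m/K
ΔT = g/(α₁L₁+α₂L₂) = 4.76×10⁻³ / 5.43006×10⁻⁵ = 87.660 K
T = 11.4 + 87.660 = 99.060 °C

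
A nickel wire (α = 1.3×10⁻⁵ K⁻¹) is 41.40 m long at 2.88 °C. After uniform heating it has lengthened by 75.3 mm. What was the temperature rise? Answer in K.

ΔL = αL₀ΔT ⇒ ΔT = ΔL / (αL₀)
ΔT = 75.3×10⁻³ m / (1.3×10⁻⁵ × 41.40 m) = 139.91 K

ΔT = 140 K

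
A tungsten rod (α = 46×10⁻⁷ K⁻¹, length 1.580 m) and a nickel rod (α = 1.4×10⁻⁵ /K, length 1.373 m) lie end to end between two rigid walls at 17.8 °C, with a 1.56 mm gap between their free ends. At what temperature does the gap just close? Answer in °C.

T = 76.7 °C

Gap closes when ΔL₁ + ΔL₂ = 1.56 mm = 1.56×10⁻³ m
(α₁L₁ + α₂L₂)ΔT = g
α₁L₁ + α₂L₂ = 46×10⁻⁷×1.580 + 1.4×10⁻⁵×1.373 = 2.649×10⁻⁵ m/K
ΔT = 1.56×10⁻³ / 2.649×10⁻⁵ = 58.890 K
T = 17.8 + 58.890 = 76.690 °C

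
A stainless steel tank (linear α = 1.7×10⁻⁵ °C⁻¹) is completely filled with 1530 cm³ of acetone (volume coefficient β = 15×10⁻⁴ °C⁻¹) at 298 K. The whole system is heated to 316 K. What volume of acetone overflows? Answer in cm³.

The tank also expands: β_container ≈ 3α = 5.1×10⁻⁵ /K
Net overflow = V₀(β_liq − 3α_cont)ΔT
β − 3α = 1.50×10⁻³ − 5.1×10⁻⁵ = 1.449×10⁻³ /K; ΔT = 18 K
ΔV = 1530 × 1.449×10⁻³ × 18 = 39.9 cm³

39.9 cm³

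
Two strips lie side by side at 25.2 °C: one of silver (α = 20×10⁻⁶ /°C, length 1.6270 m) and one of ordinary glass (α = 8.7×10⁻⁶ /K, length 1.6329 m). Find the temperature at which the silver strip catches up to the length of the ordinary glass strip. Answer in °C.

T = 347.0 °C

L₁(1 + α₁ΔT) = L₂(1 + α₂ΔT) ⇒ ΔT = (L₂ − L₁)/(α₁L₁ − α₂L₂)
L₂ − L₁ = 1.6329 − 1.6270 = 5.90×10⁻³ m
α₁L₁ − α₂L₂ = 20×10⁻⁶×1.6270 − 8.7×10⁻⁶×1.6329 = 1.833377×10⁻⁵ m/K
ΔT = 5.90×10⁻³ / 1.833377×10⁻⁵ = 321.811 K
T = 25.2 + 321.811 = 347.011 °C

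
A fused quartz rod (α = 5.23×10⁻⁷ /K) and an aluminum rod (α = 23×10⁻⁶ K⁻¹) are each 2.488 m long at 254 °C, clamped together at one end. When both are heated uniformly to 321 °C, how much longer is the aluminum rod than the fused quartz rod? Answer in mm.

3.75 mm

ΔT = 67 K
fused quartz: ΔL = 5.23×10⁻⁷ × 2.488 m × 67 = 8.7182×10⁻⁵ m = 0.087182 mm
aluminum: ΔL = 23×10⁻⁶ × 2.488 m × 67 = 3.8340×10⁻³ m = 3.8340 mm
difference = 3.8340 − 0.087182 = 3.746818 mm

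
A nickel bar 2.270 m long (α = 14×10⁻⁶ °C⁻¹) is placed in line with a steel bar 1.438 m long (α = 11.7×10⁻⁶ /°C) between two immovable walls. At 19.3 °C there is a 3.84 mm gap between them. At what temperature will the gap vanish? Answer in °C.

T = 98.3 °C

α₁L₁ = 3.178×10⁻⁵ m/K, α₂L₂ = 1.68246×10⁻⁵ m/K → total 4.86046×10⁻⁵ m/K
ΔT = g/(α₁L₁+α₂L₂) = 3.84×10⁻³ / 4.86046×10⁻⁵ = 79.005 K
T = 19.3 + 79.005 = 98.305 °C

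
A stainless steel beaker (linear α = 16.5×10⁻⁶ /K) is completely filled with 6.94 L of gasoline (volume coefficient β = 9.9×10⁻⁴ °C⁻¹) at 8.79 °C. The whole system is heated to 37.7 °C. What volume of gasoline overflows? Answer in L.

0.189 L

The beaker also expands: β_container ≈ 3α = 4.95×10⁻⁵ /K
Net overflow = V₀(β_liq − 3α_cont)ΔT
β − 3α = 9.90×10⁻⁴ − 4.95×10⁻⁵ = 9.405×10⁻⁴ /K; ΔT = 28.91 K
ΔV = 6.94 × 9.405×10⁻⁴ × 28.91 = 0.189 L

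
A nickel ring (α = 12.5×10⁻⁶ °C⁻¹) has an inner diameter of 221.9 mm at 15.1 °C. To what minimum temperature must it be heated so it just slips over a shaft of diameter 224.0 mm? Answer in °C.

Required Δd = 224.0 − 221.9 = 2.1 mm
Δd = αd₀ΔT ⇒ ΔT = Δd/(αd₀) = 2.1 / (12.5×10⁻⁶ × 221.9) = 757.10 K
T_min = 15.1 + 757.10 = 772.20 °C

T = 772 °C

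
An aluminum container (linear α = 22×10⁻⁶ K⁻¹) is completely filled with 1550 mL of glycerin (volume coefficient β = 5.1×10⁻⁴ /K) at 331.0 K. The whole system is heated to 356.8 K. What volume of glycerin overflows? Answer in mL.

17.8 mL

The container also expands: β_container ≈ 3α = 6.6×10⁻⁵ /K
Net overflow = V₀(β_liq − 3α_cont)ΔT
β − 3α = 5.10×10⁻⁴ − 6.6×10⁻⁵ = 4.44×10⁻⁴ /K; ΔT = 25.8 K
ΔV = 1550 × 4.44×10⁻⁴ × 25.8 = 17.8 mL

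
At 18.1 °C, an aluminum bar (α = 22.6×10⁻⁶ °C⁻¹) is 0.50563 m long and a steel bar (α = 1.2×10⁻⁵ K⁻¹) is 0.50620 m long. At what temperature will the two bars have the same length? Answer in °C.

L₁(1 + α₁ΔT) = L₂(1 + α₂ΔT) ⇒ ΔT = (L₂ − L₁)/(α₁L₁ − α₂L₂)
L₂ − L₁ = 0.50620 − 0.50563 = 5.70×10⁻⁴ m
α₁L₁ − α₂L₂ = 22.6×10⁻⁶×0.50563 − 1.2×10⁻⁵×0.50620 = 5.352838×10⁻⁶ m/K
ΔT = 5.70×10⁻⁴ / 5.352838×10⁻⁶ = 106.486 K
T = 18.1 + 106.486 = 124.586 °C

T = 124.6 °C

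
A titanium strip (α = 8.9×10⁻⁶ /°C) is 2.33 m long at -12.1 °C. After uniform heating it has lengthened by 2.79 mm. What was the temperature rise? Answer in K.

ΔL = αL₀ΔT ⇒ ΔT = ΔL / (αL₀)
ΔT = 2.79×10⁻³ m / (8.9×10⁻⁶ × 2.33 m) = 134.54 K

ΔT = 135 K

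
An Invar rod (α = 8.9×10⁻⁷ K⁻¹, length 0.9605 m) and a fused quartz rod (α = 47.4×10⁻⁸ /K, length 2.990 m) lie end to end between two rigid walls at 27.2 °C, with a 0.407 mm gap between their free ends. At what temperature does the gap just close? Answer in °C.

T = 206 °C

α₁L₁ = 8.54845×10⁻⁷ m/K, α₂L₂ = 1.41726×10⁻⁶ m/K → total 2.272105×10⁻⁶ m/K
ΔT = g/(α₁L₁+α₂L₂) = 4.07×10⁻⁴ / 2.272105×10⁻⁶ = 179.13 K
T = 27.2 + 179.13 = 206.33 °C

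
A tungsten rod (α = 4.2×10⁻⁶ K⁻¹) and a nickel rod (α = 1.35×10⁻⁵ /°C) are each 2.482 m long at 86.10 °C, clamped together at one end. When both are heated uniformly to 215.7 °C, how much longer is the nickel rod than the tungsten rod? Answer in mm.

2.99 mm

ΔT = 129.60 K
tungsten: ΔL = 4.2×10⁻⁶ × 2.482 m × 129.60 = 1.3510×10⁻³ m = 1.3510 mm
nickel: ΔL = 1.35×10⁻⁵ × 2.482 m × 129.60 = 4.3425×10⁻³ m = 4.3425 mm
difference = 4.3425 − 1.3510 = 2.9915 mm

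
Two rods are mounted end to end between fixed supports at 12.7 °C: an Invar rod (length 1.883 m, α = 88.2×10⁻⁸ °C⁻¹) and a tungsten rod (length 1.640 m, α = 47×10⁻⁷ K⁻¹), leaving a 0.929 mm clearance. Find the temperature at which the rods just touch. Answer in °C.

α₁L₁ = 1.660806×10⁻⁶ m/K, α₂L₂ = 7.708×10⁻⁶ m/K → total 9.368806×10⁻⁶ m/K
ΔT = g/(α₁L₁+α₂L₂) = 9.29×10⁻⁴ / 9.368806×10⁻⁶ = 99.16 K
T = 12.7 + 99.16 = 111.86 °C

T = 112 °C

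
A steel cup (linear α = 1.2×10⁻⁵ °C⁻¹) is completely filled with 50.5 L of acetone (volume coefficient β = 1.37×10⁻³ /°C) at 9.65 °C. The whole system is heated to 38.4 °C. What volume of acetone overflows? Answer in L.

1.94 L

The cup also expands: β_container ≈ 3α = 3.6×10⁻⁵ /K
Net overflow = V₀(β_liq − 3α_cont)ΔT
β − 3α = 1.37×10⁻³ − 3.6×10⁻⁵ = 1.334×10⁻³ /K; ΔT = 28.75 K
ΔV = 50.5 × 1.334×10⁻³ × 28.75 = 1.94 L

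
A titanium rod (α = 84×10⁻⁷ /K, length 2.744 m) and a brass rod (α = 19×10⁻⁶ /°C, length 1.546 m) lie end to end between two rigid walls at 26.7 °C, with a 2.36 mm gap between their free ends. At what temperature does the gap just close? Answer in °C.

T = 71.7 °C

Gap closes when ΔL₁ + ΔL₂ = 2.36 mm = 2.36×10⁻³ m
(α₁L₁ + α₂L₂)ΔT = g
α₁L₁ + α₂L₂ = 84×10⁻⁷×2.744 + 19×10⁻⁶×1.546 = 5.24236×10⁻⁵ m/K
ΔT = 2.36×10⁻³ / 5.24236×10⁻⁵ = 45.018 K
T = 26.7 + 45.018 = 71.718 °C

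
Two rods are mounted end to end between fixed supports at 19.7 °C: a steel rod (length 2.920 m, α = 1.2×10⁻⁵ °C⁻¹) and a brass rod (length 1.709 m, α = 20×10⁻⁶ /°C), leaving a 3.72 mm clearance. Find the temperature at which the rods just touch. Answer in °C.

T = 73.4 °C

α₁L₁ = 3.504×10⁻⁵ m/K, α₂L₂ = 3.418×10⁻⁵ m/K → total 6.922×10⁻⁵ m/K
ΔT = g/(α₁L₁+α₂L₂) = 3.72×10⁻³ / 6.922×10⁻⁵ = 53.742 K
T = 19.7 + 53.742 = 73.442 °C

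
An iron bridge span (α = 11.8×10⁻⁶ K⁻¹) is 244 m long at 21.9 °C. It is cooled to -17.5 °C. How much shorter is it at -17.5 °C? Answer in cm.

|ΔT| = |-17.5 − 21.9| = 39.4 K
ΔL = αL₀ΔT = (11.8×10⁻⁶)(244)(39.4) = 1.13×10⁻¹ m

ΔL = 11.3 cm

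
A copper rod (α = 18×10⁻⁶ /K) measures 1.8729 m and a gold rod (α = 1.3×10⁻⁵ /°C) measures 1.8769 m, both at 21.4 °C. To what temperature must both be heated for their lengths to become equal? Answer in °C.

T = 450.9 °C

Equal length when α₁L₁ΔT − α₂L₂ΔT = L₂ − L₁ = 4.00×10⁻³ m
α₁L₁ = 3.37122×10⁻⁵, α₂L₂ = 2.43997×10⁻⁵ → Δ(αL) = 9.3125×10⁻⁶ m/K
ΔT = 4.00×10⁻³ / 9.3125×10⁻⁶ = 429.530 K, so T = 21.4 + 429.530 = 450.930 °C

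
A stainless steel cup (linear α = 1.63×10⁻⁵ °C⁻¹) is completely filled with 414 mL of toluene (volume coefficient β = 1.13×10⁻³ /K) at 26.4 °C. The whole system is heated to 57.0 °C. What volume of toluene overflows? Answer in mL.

13.7 mL

The cup also expands: β_container ≈ 3α = 4.89×10⁻⁵ /K
Net overflow = V₀(β_liq − 3α_cont)ΔT
β − 3α = 1.13×10⁻³ − 4.89×10⁻⁵ = 1.0811×10⁻³ /K; ΔT = 30.6 K
ΔV = 414 × 1.0811×10⁻³ × 30.6 = 13.7 mL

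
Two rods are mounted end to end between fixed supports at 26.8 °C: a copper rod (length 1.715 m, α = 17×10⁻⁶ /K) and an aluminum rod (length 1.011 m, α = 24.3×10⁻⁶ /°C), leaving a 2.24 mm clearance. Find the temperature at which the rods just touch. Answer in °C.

T = 68.5 °C

Gap closes when ΔL₁ + ΔL₂ = 2.24 mm = 2.24×10⁻³ m
(α₁L₁ + α₂L₂)ΔT = g
α₁L₁ + α₂L₂ = 17×10⁻⁶×1.715 + 24.3×10⁻⁶×1.011 = 5.37223×10⁻⁵ m/K
ΔT = 2.24×10⁻³ / 5.37223×10⁻⁵ = 41.696 K
T = 26.8 + 41.696 = 68.496 °C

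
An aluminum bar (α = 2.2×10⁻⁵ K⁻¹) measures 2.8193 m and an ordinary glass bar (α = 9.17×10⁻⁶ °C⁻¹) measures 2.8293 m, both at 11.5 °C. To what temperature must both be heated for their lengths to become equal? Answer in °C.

Equal length when α₁L₁ΔT − α₂L₂ΔT = L₂ − L₁ = 1.00×10⁻² m
α₁L₁ = 6.20246×10⁻⁵, α₂L₂ = 2.5944681×10⁻⁵ → Δ(αL) = 3.6079919×10⁻⁵ m/K
ΔT = 1.00×10⁻² / 3.6079919×10⁻⁵ = 277.162 K, so T = 11.5 + 277.162 = 288.662 °C

T = 288.7 °C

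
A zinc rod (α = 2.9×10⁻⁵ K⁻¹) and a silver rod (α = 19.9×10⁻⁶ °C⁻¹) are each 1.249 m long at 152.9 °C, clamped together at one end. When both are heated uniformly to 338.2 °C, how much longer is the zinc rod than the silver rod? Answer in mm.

ΔT = 185.3 K
zinc: ΔL = 2.9×10⁻⁵ × 1.249 m × 185.3 = 6.7118×10⁻³ m = 6.7118 mm
silver: ΔL = 19.9×10⁻⁶ × 1.249 m × 185.3 = 4.6057×10⁻³ m = 4.6057 mm
difference = 6.7118 − 4.6057 = 2.1061 mm

2.11 mm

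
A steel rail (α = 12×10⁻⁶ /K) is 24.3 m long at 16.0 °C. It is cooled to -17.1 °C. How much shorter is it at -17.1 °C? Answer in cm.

ΔL = 0.965 cm

|ΔT| = |-17.1 − 16.0| = 33.1 K
ΔL = αL₀ΔT = (12×10⁻⁶)(24.3)(33.1) = 9.65×10⁻³ m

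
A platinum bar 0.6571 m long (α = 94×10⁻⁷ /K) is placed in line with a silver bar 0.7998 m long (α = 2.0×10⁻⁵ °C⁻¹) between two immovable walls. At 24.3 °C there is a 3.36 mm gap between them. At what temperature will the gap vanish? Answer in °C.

α₁L₁ = 6.17674×10⁻⁶ m/K, α₂L₂ = 1.5996×10⁻⁵ m/K → total 2.217274×10⁻⁵ m/K
ΔT = g/(α₁L₁+α₂L₂) = 3.36×10⁻³ / 2.217274×10⁻⁵ = 151.54 K
T = 24.3 + 151.54 = 175.84 °C

T = 176 °C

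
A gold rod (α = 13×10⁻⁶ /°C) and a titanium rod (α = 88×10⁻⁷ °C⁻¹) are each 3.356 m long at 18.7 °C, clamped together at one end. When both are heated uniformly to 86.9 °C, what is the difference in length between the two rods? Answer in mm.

0.961 mm

ΔT = 68.2 K
gold: ΔL = 13×10⁻⁶ × 3.356 m × 68.2 = 2.9754×10⁻³ m = 2.9754 mm
titanium: ΔL = 88×10⁻⁷ × 3.356 m × 68.2 = 2.0141×10⁻³ m = 2.0141 mm
difference = 2.9754 − 2.0141 = 0.9613 mm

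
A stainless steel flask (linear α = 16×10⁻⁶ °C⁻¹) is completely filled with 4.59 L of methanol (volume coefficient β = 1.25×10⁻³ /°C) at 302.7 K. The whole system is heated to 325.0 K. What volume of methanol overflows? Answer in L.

The flask also expands: β_container ≈ 3α = 4.8×10⁻⁵ /K
Net overflow = V₀(β_liq − 3α_cont)ΔT
β − 3α = 1.25×10⁻³ − 4.8×10⁻⁵ = 1.202×10⁻³ /K; ΔT = 22.3 K
ΔV = 4.59 × 1.202×10⁻³ × 22.3 = 0.123 L

0.123 L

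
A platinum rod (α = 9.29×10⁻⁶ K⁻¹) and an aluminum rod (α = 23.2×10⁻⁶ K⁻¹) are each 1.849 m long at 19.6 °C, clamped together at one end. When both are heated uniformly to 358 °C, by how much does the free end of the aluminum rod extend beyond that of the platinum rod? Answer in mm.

ΔT = 338.4 K
platinum: ΔL = 9.29×10⁻⁶ × 1.849 m × 338.4 = 5.8128×10⁻³ m = 5.8128 mm
aluminum: ΔL = 23.2×10⁻⁶ × 1.849 m × 338.4 = 1.4516×10⁻² m = 14.516 mm
difference = 14.516 − 5.8128 = 8.7032 mm

8.70 mm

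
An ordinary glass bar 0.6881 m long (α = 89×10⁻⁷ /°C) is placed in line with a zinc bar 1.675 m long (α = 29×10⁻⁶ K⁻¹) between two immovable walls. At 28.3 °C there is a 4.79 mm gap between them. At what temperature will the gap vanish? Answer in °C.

α₁L₁ = 6.12409×10⁻⁶ m/K, α₂L₂ = 4.8575×10⁻⁵ m/K → total 5.469909×10⁻⁵ m/K
ΔT = g/(α₁L₁+α₂L₂) = 4.79×10⁻³ / 5.469909×10⁻⁵ = 87.57 K
T = 28.3 + 87.57 = 115.87 °C

T = 116 °C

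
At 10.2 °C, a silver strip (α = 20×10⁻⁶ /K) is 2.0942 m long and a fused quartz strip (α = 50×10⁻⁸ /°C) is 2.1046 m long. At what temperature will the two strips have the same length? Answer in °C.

T = 264.9 °C

Equal length when α₁L₁ΔT − α₂L₂ΔT = L₂ − L₁ = 1.04×10⁻² m
α₁L₁ = 4.1884×10⁻⁵, α₂L₂ = 1.0523×10⁻⁶ → Δ(αL) = 4.08317×10⁻⁵ m/K
ΔT = 1.04×10⁻² / 4.08317×10⁻⁵ = 254.704 K, so T = 10.2 + 254.704 = 264.904 °C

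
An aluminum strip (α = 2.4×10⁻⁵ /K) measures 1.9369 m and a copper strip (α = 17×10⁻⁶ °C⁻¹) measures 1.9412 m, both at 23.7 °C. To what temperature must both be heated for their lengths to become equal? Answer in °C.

T = 342.6 °C

L₁(1 + α₁ΔT) = L₂(1 + α₂ΔT) ⇒ ΔT = (L₂ − L₁)/(α₁L₁ − α₂L₂)
L₂ − L₁ = 1.9412 − 1.9369 = 4.30×10⁻³ m
α₁L₁ − α₂L₂ = 2.4×10⁻⁵×1.9369 − 17×10⁻⁶×1.9412 = 1.34852×10⁻⁵ m/K
ΔT = 4.30×10⁻³ / 1.34852×10⁻⁵ = 318.868 K
T = 23.7 + 318.868 = 342.568 °C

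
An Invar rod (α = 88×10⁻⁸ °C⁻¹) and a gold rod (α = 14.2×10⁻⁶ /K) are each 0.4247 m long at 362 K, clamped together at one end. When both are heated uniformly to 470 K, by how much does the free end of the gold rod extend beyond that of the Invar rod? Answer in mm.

ΔT = 108 K
Invar: ΔL = 88×10⁻⁸ × 0.4247 m × 108 = 4.0363×10⁻⁵ m = 0.040363 mm
gold: ΔL = 14.2×10⁻⁶ × 0.4247 m × 108 = 6.5132×10⁻⁴ m = 0.65132 mm
difference = 0.65132 − 0.040363 = 0.610957 mm

0.611 mm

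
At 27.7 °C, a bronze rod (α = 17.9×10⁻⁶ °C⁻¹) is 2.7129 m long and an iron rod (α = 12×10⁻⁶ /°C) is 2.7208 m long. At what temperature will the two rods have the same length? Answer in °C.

Equal length when α₁L₁ΔT − α₂L₂ΔT = L₂ − L₁ = 7.90×10⁻³ m
α₁L₁ = 4.856091×10⁻⁵, α₂L₂ = 3.26496×10⁻⁵ → Δ(αL) = 1.591131×10⁻⁵ m/K
ΔT = 7.90×10⁻³ / 1.591131×10⁻⁵ = 496.502 K, so T = 27.7 + 496.502 = 524.202 °C

T = 524.2 °C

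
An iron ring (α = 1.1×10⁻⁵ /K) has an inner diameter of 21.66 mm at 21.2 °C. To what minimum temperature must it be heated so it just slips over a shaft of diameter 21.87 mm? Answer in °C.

Required Δd = 21.87 − 21.66 = 0.21 mm
Δd = αd₀ΔT ⇒ ΔT = Δd/(αd₀) = 0.21 / (1.1×10⁻⁵ × 21.66) = 881.39 K
T_min = 21.2 + 881.39 = 902.59 °C

T = 903 °C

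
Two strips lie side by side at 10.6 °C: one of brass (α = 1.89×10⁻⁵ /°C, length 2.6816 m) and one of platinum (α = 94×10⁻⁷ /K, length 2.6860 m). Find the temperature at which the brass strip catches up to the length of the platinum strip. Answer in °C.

T = 183.6 °C

Equal length when α₁L₁ΔT − α₂L₂ΔT = L₂ − L₁ = 4.40×10⁻³ m
α₁L₁ = 5.068224×10⁻⁵, α₂L₂ = 2.52484×10⁻⁵ → Δ(αL) = 2.543384×10⁻⁵ m/K
ΔT = 4.40×10⁻³ / 2.543384×10⁻⁵ = 172.998 K, so T = 10.6 + 172.998 = 183.598 °C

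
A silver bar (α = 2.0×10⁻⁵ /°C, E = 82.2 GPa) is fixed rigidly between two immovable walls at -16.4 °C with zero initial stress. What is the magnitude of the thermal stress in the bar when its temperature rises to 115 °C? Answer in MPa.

Fully constrained: the free strain ε = αΔT is blocked, so σ = Eε = EαΔT.
|ΔT| = 131.4 K
σ = 82.2×10⁹ × 2.0×10⁻⁵ × 131.4 = 2.16×10⁸ Pa

σ = 216 MPa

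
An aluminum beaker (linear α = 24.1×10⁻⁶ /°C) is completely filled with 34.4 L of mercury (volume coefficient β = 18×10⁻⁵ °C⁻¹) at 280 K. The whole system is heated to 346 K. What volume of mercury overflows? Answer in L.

The beaker also expands: β_container ≈ 3α = 7.23×10⁻⁵ /K
Net overflow = V₀(β_liq − 3α_cont)ΔT
β − 3α = 1.80×10⁻⁴ − 7.23×10⁻⁵ = 1.077×10⁻⁴ /K; ΔT = 66 K
ΔV = 34.4 × 1.077×10⁻⁴ × 66 = 0.245 L

0.245 L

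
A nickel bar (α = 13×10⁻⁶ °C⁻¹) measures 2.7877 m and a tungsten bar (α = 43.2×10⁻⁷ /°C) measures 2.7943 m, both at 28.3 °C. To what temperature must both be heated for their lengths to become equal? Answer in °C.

T = 301.4 °C

L₁(1 + α₁ΔT) = L₂(1 + α₂ΔT) ⇒ ΔT = (L₂ − L₁)/(α₁L₁ − α₂L₂)
L₂ − L₁ = 2.7943 − 2.7877 = 6.60×10⁻³ m
α₁L₁ − α₂L₂ = 13×10⁻⁶×2.7877 − 43.2×10⁻⁷×2.7943 = 2.4168724×10⁻⁵ m/K
ΔT = 6.60×10⁻³ / 2.4168724×10⁻⁵ = 273.080 K
T = 28.3 + 273.080 = 301.380 °C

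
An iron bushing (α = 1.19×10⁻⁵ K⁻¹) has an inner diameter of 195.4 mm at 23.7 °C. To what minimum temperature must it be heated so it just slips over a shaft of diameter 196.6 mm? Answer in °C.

Required Δd = 196.6 − 195.4 = 1.2 mm
Δd = αd₀ΔT ⇒ ΔT = Δd/(αd₀) = 1.2 / (1.19×10⁻⁵ × 195.4) = 516.07 K
T_min = 23.7 + 516.07 = 539.77 °C

T = 540 °C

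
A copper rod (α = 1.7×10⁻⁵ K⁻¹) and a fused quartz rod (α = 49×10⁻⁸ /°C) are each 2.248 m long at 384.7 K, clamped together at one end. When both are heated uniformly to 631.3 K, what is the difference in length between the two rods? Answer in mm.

ΔT = 246.6 K
copper: ΔL = 1.7×10⁻⁵ × 2.248 m × 246.6 = 9.4241×10⁻³ m = 9.4241 mm
fused quartz: ΔL = 49×10⁻⁸ × 2.248 m × 246.6 = 2.7163×10⁻⁴ m = 0.27163 mm
difference = 9.4241 − 0.27163 = 9.15247 mm

9.15 mm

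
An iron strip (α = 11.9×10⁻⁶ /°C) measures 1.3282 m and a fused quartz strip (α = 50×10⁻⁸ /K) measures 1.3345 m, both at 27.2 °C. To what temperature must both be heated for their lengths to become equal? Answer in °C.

L₁(1 + α₁ΔT) = L₂(1 + α₂ΔT) ⇒ ΔT = (L₂ − L₁)/(α₁L₁ − α₂L₂)
L₂ − L₁ = 1.3345 − 1.3282 = 6.30×10⁻³ m
α₁L₁ − α₂L₂ = 11.9×10⁻⁶×1.3282 − 50×10⁻⁸×1.3345 = 1.513833×10⁻⁵ m/K
ΔT = 6.30×10⁻³ / 1.513833×10⁻⁵ = 416.162 K
T = 27.2 + 416.162 = 443.362 °C

T = 443.4 °C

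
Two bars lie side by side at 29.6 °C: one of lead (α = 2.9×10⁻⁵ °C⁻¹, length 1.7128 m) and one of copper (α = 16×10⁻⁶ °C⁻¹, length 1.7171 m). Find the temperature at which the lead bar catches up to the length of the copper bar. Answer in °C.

T = 223.3 °C

L₁(1 + α₁ΔT) = L₂(1 + α₂ΔT) ⇒ ΔT = (L₂ − L₁)/(α₁L₁ − α₂L₂)
L₂ − L₁ = 1.7171 − 1.7128 = 4.30×10⁻³ m
α₁L₁ − α₂L₂ = 2.9×10⁻⁵×1.7128 − 16×10⁻⁶×1.7171 = 2.21976×10⁻⁵ m/K
ΔT = 4.30×10⁻³ / 2.21976×10⁻⁵ = 193.715 K
T = 29.6 + 193.715 = 223.315 °C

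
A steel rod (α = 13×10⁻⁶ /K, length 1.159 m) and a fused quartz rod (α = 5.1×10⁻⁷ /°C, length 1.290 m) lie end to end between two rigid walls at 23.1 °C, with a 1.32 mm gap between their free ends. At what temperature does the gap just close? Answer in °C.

α₁L₁ = 1.5067×10⁻⁵ m/K, α₂L₂ = 6.579×10⁻⁷ m/K → total 1.57249×10⁻⁵ m/K
ΔT = g/(α₁L₁+α₂L₂) = 1.32×10⁻³ / 1.57249×10⁻⁵ = 83.94 K
T = 23.1 + 83.94 = 107.04 °C

T = 107 °C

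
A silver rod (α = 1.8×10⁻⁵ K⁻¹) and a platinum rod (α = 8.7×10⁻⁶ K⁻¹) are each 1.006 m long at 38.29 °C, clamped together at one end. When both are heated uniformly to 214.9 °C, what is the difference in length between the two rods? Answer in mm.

1.65 mm

ΔT = 176.61 K
silver: ΔL = 1.8×10⁻⁵ × 1.006 m × 176.61 = 3.1981×10⁻³ m = 3.1981 mm
platinum: ΔL = 8.7×10⁻⁶ × 1.006 m × 176.61 = 1.5457×10⁻³ m = 1.5457 mm
difference = 3.1981 − 1.5457 = 1.6524 mm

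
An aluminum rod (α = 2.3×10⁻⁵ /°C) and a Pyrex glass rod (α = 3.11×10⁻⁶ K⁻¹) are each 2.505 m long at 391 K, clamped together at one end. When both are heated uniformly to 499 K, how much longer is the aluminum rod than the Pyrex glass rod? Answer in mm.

ΔT = 108 K
aluminum: ΔL = 2.3×10⁻⁵ × 2.505 m × 108 = 6.2224×10⁻³ m = 6.2224 mm
Pyrex glass: ΔL = 3.11×10⁻⁶ × 2.505 m × 108 = 8.4138×10⁻⁴ m = 0.84138 mm
difference = 6.2224 − 0.84138 = 5.38102 mm

5.38 mm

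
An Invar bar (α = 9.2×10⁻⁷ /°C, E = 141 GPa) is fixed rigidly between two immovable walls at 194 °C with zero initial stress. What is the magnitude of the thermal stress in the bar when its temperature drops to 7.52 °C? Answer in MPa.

Fully constrained: the free strain ε = αΔT is blocked, so σ = Eε = EαΔT.
|ΔT| = 186.48 K
σ = 141×10⁹ × 9.2×10⁻⁷ × 186.48 = 2.42×10⁷ Pa

σ = 24.2 MPa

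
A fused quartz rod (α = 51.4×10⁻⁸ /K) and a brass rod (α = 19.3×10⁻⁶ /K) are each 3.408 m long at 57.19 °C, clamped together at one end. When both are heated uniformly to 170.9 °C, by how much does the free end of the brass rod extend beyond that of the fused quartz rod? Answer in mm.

7.28 mm

ΔT = 113.71 K
fused quartz: ΔL = 51.4×10⁻⁸ × 3.408 m × 113.71 = 1.9919×10⁻⁴ m = 0.19919 mm
brass: ΔL = 19.3×10⁻⁶ × 3.408 m × 113.71 = 7.4792×10⁻³ m = 7.4792 mm
difference = 7.4792 − 0.19919 = 7.28001 mm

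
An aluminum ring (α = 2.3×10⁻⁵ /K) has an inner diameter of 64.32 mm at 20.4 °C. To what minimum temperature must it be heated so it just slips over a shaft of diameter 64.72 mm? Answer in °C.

T = 291 °C

Required Δd = 64.72 − 64.32 = 0.40 mm
Δd = αd₀ΔT ⇒ ΔT = Δd/(αd₀) = 0.40 / (2.3×10⁻⁵ × 64.32) = 270.39 K
T_min = 20.4 + 270.39 = 290.79 °C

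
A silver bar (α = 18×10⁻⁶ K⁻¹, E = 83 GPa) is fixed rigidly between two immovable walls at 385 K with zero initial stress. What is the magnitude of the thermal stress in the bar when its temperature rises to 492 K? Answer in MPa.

σ = 160 MPa

Fully constrained: the free strain ε = αΔT is blocked, so σ = Eε = EαΔT.
|ΔT| = 107 K
σ = 83.0×10⁹ × 18×10⁻⁶ × 107 = 1.60×10⁸ Pa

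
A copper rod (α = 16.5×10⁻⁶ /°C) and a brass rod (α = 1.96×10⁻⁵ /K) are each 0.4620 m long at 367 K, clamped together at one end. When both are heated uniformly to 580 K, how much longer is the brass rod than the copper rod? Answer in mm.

ΔT = 213 K
copper: ΔL = 16.5×10⁻⁶ × 0.4620 m × 213 = 1.6237×10⁻³ m = 1.6237 mm
brass: ΔL = 1.96×10⁻⁵ × 0.4620 m × 213 = 1.9288×10⁻³ m = 1.9288 mm
difference = 1.9288 − 1.6237 = 0.3051 mm

0.305 mm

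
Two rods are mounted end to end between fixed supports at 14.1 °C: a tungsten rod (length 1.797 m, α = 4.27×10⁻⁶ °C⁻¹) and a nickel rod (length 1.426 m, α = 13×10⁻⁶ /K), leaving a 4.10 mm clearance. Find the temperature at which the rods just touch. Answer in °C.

T = 171 °C

α₁L₁ = 7.67319×10⁻⁶ m/K, α₂L₂ = 1.8538×10⁻⁵ m/K → total 2.621119×10⁻⁵ m/K
ΔT = g/(α₁L₁+α₂L₂) = 4.10×10⁻³ / 2.621119×10⁻⁵ = 156.42 K
T = 14.1 + 156.42 = 170.52 °C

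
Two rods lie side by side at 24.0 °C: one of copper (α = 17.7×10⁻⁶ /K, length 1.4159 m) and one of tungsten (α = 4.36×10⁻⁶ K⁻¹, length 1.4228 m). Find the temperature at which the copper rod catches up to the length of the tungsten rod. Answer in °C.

Equal length when α₁L₁ΔT − α₂L₂ΔT = L₂ − L₁ = 6.90×10⁻³ m
α₁L₁ = 2.506143×10⁻⁵, α₂L₂ = 6.203408×10⁻⁶ → Δ(αL) = 1.8858022×10⁻⁵ m/K
ΔT = 6.90×10⁻³ / 1.8858022×10⁻⁵ = 365.892 K, so T = 24.0 + 365.892 = 389.892 °C

T = 389.9 °C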